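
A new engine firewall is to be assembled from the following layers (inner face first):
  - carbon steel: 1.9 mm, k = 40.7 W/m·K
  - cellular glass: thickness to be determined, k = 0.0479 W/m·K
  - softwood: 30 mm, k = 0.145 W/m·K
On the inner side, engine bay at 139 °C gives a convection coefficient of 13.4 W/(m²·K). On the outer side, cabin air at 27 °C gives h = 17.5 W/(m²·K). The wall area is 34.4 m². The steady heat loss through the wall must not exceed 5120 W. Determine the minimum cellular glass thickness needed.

L ≈ 19.8 mm

Using the resistance-network approach (series):
R_inner film = 1/(h_i·A) = 1/(13.4×34.4) = 0.002169 K/W
R_carbon steel = L/(kA) = 0.0019/(40.7×34.4) = 1.357×10^-6 K/W
R_softwood = L/(kA) = 0.03/(0.145×34.4) = 0.006014 K/W
R_outer film = 1/(h_o·A) = 1/(17.5×34.4) = 0.001661 K/W
Sum of the known resistances R_other = 0.009846 K/W
Required total resistance R_tot = ΔT/Q_allow = 112/5120 = 0.02187 K/W
R_cellular glass = R_tot − R_other = 0.01203 K/W
L = R·k·A = 0.01203×0.0479×34.4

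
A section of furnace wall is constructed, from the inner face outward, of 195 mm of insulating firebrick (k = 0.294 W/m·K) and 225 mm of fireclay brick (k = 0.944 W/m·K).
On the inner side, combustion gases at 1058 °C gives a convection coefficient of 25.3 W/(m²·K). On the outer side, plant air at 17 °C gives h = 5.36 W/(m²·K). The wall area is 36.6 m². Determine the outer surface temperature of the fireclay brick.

Model the wall as resistances in series:
R_inner film = 1/(h_i·A) = 1/(25.3×36.6) = 0.00108 K/W
R_insulating firebrick = L/(kA) = 0.195/(0.294×36.6) = 0.01812 K/W
R_fireclay brick = L/(kA) = 0.225/(0.944×36.6) = 0.006512 K/W
R_outer film = 1/(h_o·A) = 1/(5.36×36.6) = 0.005097 K/W
R_total = 0.03081 K/W;  Q = ΔT/R_total = 1041/0.03081 = 33790 W
T_interface = T_inner − Q·ΣR(inner→interface) = 1058 − 33800×0.02571

T ≈ 189 °C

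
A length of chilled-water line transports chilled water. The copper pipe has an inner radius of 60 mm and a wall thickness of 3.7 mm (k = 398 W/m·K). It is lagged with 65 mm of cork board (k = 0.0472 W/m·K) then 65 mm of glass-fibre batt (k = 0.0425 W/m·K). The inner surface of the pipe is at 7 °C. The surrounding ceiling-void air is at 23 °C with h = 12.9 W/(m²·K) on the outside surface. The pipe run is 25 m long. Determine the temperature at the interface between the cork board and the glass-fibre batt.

Treating each annulus and film as a series resistance:
R_copper pipe wall = ln(63.7/60)/(2π×398×25) = 9.572×10^-7 K/W
R_cork board = ln(128.7/63.7)/(2π×0.0472×25) = 0.09486 K/W
R_glass-fibre batt = ln(193.7/128.7)/(2π×0.0425×25) = 0.06124 K/W
R_outer film = 1/(h_o·2πr_oL) = 1/(12.9×2π×0.1937×25) = 0.002548 K/W
R_total = 0.1586 K/W
Q = ΔT/R_total = 16/0.1586
Q = 101 W
T_interface = T_inner + Q·ΣR(inner→interface) = 7 + 101×0.09486

T ≈ 16.6 °C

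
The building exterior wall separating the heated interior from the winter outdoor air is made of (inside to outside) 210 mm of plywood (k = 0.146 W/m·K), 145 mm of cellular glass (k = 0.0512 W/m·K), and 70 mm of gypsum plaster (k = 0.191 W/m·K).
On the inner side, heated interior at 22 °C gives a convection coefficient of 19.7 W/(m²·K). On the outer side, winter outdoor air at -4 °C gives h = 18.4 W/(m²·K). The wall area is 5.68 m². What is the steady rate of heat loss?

Series thermal resistances:
R_inner film = 1/(h_i·A) = 1/(19.7×5.68) = 0.008937 K/W
R_plywood = L/(kA) = 0.21/(0.146×5.68) = 0.2532 K/W
R_cellular glass = L/(kA) = 0.145/(0.0512×5.68) = 0.4986 K/W
R_gypsum plaster = L/(kA) = 0.07/(0.191×5.68) = 0.06452 K/W
R_outer film = 1/(h_o·A) = 1/(18.4×5.68) = 0.009568 K/W
R_total = 0.8349 K/W
Q = ΔT / R_total = 26 / 0.8349

Q ≈ 31.1 W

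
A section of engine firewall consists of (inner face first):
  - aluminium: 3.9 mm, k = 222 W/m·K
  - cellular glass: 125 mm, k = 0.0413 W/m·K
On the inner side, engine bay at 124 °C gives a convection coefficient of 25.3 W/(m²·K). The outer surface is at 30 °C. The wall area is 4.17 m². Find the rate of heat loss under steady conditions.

Series thermal resistances:
R_inner film = 1/(h_i·A) = 1/(25.3×4.17) = 0.009479 K/W
R_aluminium = L/(kA) = 0.0039/(222×4.17) = 4.213×10^-6 K/W
R_cellular glass = L/(kA) = 0.125/(0.0413×4.17) = 0.7258 K/W
R_total = 0.7353 K/W
Q = ΔT / R_total = 94 / 0.7353

Q ≈ 128 W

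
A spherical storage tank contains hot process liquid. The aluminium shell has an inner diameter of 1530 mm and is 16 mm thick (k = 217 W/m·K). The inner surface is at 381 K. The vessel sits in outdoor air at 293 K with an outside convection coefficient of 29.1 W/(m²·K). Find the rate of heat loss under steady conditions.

Q ≈ 19600 W

For a spherical shell R = (1/r₁ − 1/r₂)/(4πk); film R = 1/(h·4πr²). In series:
R_aluminium shell = (1/0.765 − 1/0.781)/(4π×217) = 9.821×10^-6 K/W
R_outer film = 1/(h·4πr_o²) = 1/(29.1×4π×0.781²) = 0.004483 K/W
R_total = 0.004493 K/W
Q = ΔT/R_total = 88/0.004493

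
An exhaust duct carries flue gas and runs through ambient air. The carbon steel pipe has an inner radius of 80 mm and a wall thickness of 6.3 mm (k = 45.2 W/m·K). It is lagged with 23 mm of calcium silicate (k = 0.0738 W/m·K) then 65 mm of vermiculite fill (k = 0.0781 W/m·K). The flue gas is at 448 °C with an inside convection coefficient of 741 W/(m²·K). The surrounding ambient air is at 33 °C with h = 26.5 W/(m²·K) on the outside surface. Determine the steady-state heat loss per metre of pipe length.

Treating each annulus and film as a series resistance:
R_inner film = 1/(h_i·2πr₁L) = 1/(741×2π×0.08×1) = 0.002685 K/W
R_carbon steel pipe wall = ln(86.3/80)/(2π×45.2×1) = 2.669×10^-4 K/W
R_calcium silicate = ln(109.3/86.3)/(2π×0.0738×1) = 0.5095 K/W
R_vermiculite fill = ln(174.3/109.3)/(2π×0.0781×1) = 0.951 K/W
R_outer film = 1/(h_o·2πr_oL) = 1/(26.5×2π×0.1743×1) = 0.03446 K/W
R_total = 1.498 K/W
Q = ΔT/R_total = 415/1.498

q′ ≈ 277 W/m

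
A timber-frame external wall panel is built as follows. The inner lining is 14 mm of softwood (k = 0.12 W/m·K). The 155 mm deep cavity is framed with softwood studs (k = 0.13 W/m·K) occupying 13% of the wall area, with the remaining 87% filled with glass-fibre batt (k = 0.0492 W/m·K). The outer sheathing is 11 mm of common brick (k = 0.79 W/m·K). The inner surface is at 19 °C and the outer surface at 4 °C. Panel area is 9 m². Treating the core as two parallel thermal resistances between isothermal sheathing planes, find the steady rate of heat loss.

Sheathing layers in series; stud and cavity paths in parallel between them.
R_inner = 0.014/(0.12×9) = 0.01296 K/W
R_stud  = 0.155/(0.13×0.13×9) = 1.019 K/W
R_cav   = 0.155/(0.0492×0.87×9) = 0.4024 K/W
1/R_core = 1/R_stud + 1/R_cav → R_core = 0.2885 K/W
R_outer = 0.011/(0.79×9) = 0.001547 K/W
R_total = 0.303 K/W
Q = ΔT/R_total = 15/0.303

Q ≈ 49.5 W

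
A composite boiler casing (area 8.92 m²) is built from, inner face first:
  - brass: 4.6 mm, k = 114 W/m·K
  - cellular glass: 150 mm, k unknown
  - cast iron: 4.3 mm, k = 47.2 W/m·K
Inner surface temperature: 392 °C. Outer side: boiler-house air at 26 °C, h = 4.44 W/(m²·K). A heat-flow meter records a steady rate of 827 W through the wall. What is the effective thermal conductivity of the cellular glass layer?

Using the resistance-network approach (series):
R_brass = L/(kA) = 0.0046/(114×8.92) = 4.524×10^-6 K/W
R_cast iron = L/(kA) = 0.0043/(47.2×8.92) = 1.021×10^-5 K/W
R_outer film = 1/(h_o·A) = 1/(4.44×8.92) = 0.02525 K/W
Sum of known resistances R_other = 0.02526 K/W
Total R = ΔT/Q = 366/827 = 0.4426 K/W
R_cellular glass = R_total − R_other = 0.4173 K/W
k = L/(R·A) = 0.15/(0.4173×8.92)

k ≈ 0.0403 W/(m·K)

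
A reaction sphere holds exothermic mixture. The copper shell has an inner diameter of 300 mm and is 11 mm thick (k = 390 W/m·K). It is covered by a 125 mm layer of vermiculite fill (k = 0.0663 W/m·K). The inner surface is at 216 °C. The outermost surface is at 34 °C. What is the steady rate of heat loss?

Each spherical layer contributes R = (1/r_i − 1/r_o)/(4πk):
R_copper shell = (1/0.15 − 1/0.161)/(4π×390) = 9.294×10^-5 K/W
R_vermiculite fill = (1/0.161 − 1/0.286)/(4π×0.0663) = 3.258 K/W
R_total = 3.258 K/W
Q = ΔT/R_total = 182/3.258

Q ≈ 55.9 W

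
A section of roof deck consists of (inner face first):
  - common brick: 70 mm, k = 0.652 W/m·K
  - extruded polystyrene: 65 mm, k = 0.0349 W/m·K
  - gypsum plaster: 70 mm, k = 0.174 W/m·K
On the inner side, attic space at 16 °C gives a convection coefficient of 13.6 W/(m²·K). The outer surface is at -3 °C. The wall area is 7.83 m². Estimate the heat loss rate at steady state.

Q ≈ 60.8 W

Thermal resistances in series:
R_inner film = 1/(h_i·A) = 1/(13.6×7.83) = 0.009391 K/W
R_common brick = L/(kA) = 0.07/(0.652×7.83) = 0.01371 K/W
R_extruded polystyrene = L/(kA) = 0.065/(0.0349×7.83) = 0.2379 K/W
R_gypsum plaster = L/(kA) = 0.07/(0.174×7.83) = 0.05138 K/W
R_total = 0.3123 K/W
Q = ΔT / R_total = 19 / 0.3123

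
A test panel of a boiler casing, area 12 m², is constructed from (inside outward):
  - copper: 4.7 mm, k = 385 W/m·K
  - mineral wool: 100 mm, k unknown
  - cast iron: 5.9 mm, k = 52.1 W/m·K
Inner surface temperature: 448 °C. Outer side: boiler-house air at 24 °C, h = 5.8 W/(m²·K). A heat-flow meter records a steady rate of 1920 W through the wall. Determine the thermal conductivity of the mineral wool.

Using the resistance-network approach (series):
R_copper = L/(kA) = 0.0047/(385×12) = 1.017×10^-6 K/W
R_cast iron = L/(kA) = 0.0059/(52.1×12) = 9.437×10^-6 K/W
R_outer film = 1/(h_o·A) = 1/(5.8×12) = 0.01437 K/W
Sum of known resistances R_other = 0.01438 K/W
Total R = ΔT/Q = 424/1920 = 0.2208 K/W
R_mineral wool = R_total − R_other = 0.2065 K/W
k = L/(R·A) = 0.1/(0.2065×12)

k ≈ 0.0404 W/(m·K)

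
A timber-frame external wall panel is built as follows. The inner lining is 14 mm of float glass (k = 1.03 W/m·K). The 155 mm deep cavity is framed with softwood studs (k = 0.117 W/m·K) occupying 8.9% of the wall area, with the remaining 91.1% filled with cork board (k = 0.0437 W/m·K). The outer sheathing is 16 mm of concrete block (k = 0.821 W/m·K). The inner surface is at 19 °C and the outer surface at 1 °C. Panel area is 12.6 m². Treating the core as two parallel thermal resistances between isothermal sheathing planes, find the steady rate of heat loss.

Sheathing layers in series; stud and cavity paths in parallel between them.
R_inner = 0.014/(1.03×12.6) = 0.001079 K/W
R_stud  = 0.155/(0.117×0.089×12.6) = 1.181 K/W
R_cav   = 0.155/(0.0437×0.911×12.6) = 0.309 K/W
1/R_core = 1/R_stud + 1/R_cav → R_core = 0.2449 K/W
R_outer = 0.016/(0.821×12.6) = 0.001547 K/W
R_total = 0.2476 K/W
Q = ΔT/R_total = 18/0.2476

Q ≈ 72.7 W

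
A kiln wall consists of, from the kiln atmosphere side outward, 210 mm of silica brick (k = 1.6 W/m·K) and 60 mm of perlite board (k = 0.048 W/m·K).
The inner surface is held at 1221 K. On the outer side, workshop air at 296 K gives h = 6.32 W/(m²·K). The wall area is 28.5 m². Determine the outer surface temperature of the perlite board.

T ≈ 391 K

Thermal resistances in series:
R_silica brick = L/(kA) = 0.21/(1.6×28.5) = 0.004605 K/W
R_perlite board = L/(kA) = 0.06/(0.048×28.5) = 0.04386 K/W
R_outer film = 1/(h_o·A) = 1/(6.32×28.5) = 0.005552 K/W
R_total = 0.05402 K/W;  Q = ΔT/R_total = 925/0.05402 = 17120 W
T_interface = T_inner − Q·ΣR(inner→interface) = 1221 − 17100×0.04846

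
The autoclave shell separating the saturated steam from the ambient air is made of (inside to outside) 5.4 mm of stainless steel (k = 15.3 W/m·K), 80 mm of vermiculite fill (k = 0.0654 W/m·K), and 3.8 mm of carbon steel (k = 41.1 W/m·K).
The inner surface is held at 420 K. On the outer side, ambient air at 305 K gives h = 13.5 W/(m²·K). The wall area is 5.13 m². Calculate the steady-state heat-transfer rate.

Q ≈ 455 W

Series thermal resistances:
R_stainless steel = L/(kA) = 0.0054/(15.3×5.13) = 6.88×10^-5 K/W
R_vermiculite fill = L/(kA) = 0.08/(0.0654×5.13) = 0.2384 K/W
R_carbon steel = L/(kA) = 0.0038/(41.1×5.13) = 1.802×10^-5 K/W
R_outer film = 1/(h_o·A) = 1/(13.5×5.13) = 0.01444 K/W
R_total = 0.253 K/W
Q = ΔT / R_total = 115 / 0.253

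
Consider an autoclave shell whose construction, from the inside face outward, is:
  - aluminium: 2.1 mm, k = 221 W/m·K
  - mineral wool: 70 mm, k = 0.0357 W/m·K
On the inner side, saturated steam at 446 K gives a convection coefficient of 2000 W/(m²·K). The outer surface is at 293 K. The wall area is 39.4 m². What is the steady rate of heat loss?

Q ≈ 3070 W

Thermal resistances in series:
R_inner film = 1/(h_i·A) = 1/(2000×39.4) = 1.269×10^-5 K/W
R_aluminium = L/(kA) = 0.0021/(221×39.4) = 2.412×10^-7 K/W
R_mineral wool = L/(kA) = 0.07/(0.0357×39.4) = 0.04977 K/W
R_total = 0.04978 K/W
Q = ΔT / R_total = 153 / 0.04978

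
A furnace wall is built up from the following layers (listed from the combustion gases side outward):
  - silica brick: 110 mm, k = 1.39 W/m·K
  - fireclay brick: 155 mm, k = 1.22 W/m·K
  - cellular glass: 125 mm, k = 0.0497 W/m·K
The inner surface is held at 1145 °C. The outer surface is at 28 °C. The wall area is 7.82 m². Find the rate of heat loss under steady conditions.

Using the resistance-network approach (series):
R_silica brick = L/(kA) = 0.11/(1.39×7.82) = 0.01012 K/W
R_fireclay brick = L/(kA) = 0.155/(1.22×7.82) = 0.01625 K/W
R_cellular glass = L/(kA) = 0.125/(0.0497×7.82) = 0.3216 K/W
R_total = 0.348 K/W
Q = ΔT / R_total = 1117 / 0.348

Q ≈ 3210 W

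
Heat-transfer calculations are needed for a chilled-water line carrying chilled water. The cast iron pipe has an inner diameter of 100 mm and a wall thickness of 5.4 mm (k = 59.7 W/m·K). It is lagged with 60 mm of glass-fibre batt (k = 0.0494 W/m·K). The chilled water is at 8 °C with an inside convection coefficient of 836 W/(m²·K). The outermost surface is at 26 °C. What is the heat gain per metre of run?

q′ ≈ 7.6 W/m

Cylindrical conduction, so R = ln(r₂/r₁)/(2πkL) per layer, in series:
R_inner film = 1/(h_i·2πr₁L) = 1/(836×2π×0.05×1) = 0.003808 K/W
R_cast iron pipe wall = ln(55.4/50)/(2π×59.7×1) = 2.734×10^-4 K/W
R_glass-fibre batt = ln(115.4/55.4)/(2π×0.0494×1) = 2.364 K/W
R_total = 2.368 K/W
Q = ΔT/R_total = 18/2.368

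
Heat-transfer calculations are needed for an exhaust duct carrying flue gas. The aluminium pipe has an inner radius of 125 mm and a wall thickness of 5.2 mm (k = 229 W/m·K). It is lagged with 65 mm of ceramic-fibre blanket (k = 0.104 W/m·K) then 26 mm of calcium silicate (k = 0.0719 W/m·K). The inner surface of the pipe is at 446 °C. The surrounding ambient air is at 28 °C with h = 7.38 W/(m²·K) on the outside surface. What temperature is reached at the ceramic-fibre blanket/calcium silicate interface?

Radial resistances (cylindrical: R_cond = ln(r_o/r_i)/(2πkL), R_conv = 1/(h·2πrL)):
R_aluminium pipe wall = ln(130.2/125)/(2π×229×1) = 2.833×10^-5 K/W
R_ceramic-fibre blanket = ln(195.2/130.2)/(2π×0.104×1) = 0.6197 K/W
R_calcium silicate = ln(221.2/195.2)/(2π×0.0719×1) = 0.2768 K/W
R_outer film = 1/(h_o·2πr_oL) = 1/(7.38×2π×0.2212×1) = 0.09749 K/W
R_total = 0.994 K/W
Q = ΔT/R_total = 418/0.994
Q = 421 W/m
T_interface = T_inner − Q·ΣR(inner→interface) = 446 − 421×0.6197

T ≈ 185 °C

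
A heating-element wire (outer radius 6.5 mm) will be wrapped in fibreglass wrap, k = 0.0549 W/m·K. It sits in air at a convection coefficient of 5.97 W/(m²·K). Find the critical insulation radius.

For a cylinder r_cr = k/h = 0.0549/5.97
r_cr = 9.2 mm; since the bare radius (6.5 mm) is below r_cr, adding a thin layer of insulation will *increase* heat loss.

r_cr ≈ 9.2 mm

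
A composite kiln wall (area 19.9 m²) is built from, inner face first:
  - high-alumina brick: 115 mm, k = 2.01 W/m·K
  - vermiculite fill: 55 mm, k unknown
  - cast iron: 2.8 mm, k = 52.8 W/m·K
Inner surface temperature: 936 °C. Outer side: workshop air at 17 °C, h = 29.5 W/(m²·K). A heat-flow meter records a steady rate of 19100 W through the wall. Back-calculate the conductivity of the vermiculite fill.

Thermal resistances in series:
R_high-alumina brick = L/(kA) = 0.115/(2.01×19.9) = 0.002875 K/W
R_cast iron = L/(kA) = 0.0028/(52.8×19.9) = 2.665×10^-6 K/W
R_outer film = 1/(h_o·A) = 1/(29.5×19.9) = 0.001703 K/W
Sum of known resistances R_other = 0.004581 K/W
Total R = ΔT/Q = 919/19100 = 0.04812 K/W
R_vermiculite fill = R_total − R_other = 0.04353 K/W
k = L/(R·A) = 0.055/(0.04353×19.9)

k ≈ 0.0635 W/(m·K)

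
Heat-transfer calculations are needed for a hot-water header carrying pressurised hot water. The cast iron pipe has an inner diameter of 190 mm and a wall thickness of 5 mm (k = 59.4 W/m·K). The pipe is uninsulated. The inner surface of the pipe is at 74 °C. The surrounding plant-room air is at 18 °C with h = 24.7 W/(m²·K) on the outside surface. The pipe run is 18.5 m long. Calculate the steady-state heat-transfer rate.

Treating each annulus and film as a series resistance:
R_cast iron pipe wall = ln(100/95)/(2π×59.4×18.5) = 7.429×10^-6 K/W
R_outer film = 1/(h_o·2πr_oL) = 1/(24.7×2π×0.1×18.5) = 0.003483 K/W
R_total = 0.00349 K/W
Q = ΔT/R_total = 56/0.00349

Q ≈ 16000 W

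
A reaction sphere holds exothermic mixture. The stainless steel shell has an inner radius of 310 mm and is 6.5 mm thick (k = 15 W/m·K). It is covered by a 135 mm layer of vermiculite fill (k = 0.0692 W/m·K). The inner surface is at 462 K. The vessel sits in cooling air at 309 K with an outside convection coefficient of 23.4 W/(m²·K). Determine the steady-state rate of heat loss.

Q ≈ 139 W

For a spherical shell R = (1/r₁ − 1/r₂)/(4πk); film R = 1/(h·4πr²). In series:
R_stainless steel shell = (1/0.31 − 1/0.3165)/(4π×15) = 3.515×10^-4 K/W
R_vermiculite fill = (1/0.3165 − 1/0.4515)/(4π×0.0692) = 1.086 K/W
R_outer film = 1/(h·4πr_o²) = 1/(23.4×4π×0.4515²) = 0.01668 K/W
R_total = 1.103 K/W
Q = ΔT/R_total = 153/1.103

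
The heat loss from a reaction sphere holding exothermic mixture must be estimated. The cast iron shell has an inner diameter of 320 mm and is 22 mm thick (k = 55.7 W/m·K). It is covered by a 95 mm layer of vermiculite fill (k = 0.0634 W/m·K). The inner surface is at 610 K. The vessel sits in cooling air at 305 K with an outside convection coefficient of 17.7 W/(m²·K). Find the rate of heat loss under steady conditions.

Radial (spherical) resistances in series:
R_cast iron shell = (1/0.16 − 1/0.182)/(4π×55.7) = 0.001079 K/W
R_vermiculite fill = (1/0.182 − 1/0.277)/(4π×0.0634) = 2.365 K/W
R_outer film = 1/(h·4πr_o²) = 1/(17.7×4π×0.277²) = 0.05859 K/W
R_total = 2.425 K/W
Q = ΔT/R_total = 305/2.425

Q ≈ 126 W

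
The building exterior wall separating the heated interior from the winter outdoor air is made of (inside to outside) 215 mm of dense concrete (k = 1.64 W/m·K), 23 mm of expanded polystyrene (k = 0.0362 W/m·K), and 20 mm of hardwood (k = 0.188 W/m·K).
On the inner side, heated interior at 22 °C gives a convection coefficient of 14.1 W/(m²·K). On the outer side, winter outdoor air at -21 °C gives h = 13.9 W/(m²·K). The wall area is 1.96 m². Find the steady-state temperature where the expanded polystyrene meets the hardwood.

T ≈ -13.5 °C

Model the wall as resistances in series:
R_inner film = 1/(h_i·A) = 1/(14.1×1.96) = 0.03618 K/W
R_dense concrete = L/(kA) = 0.215/(1.64×1.96) = 0.06689 K/W
R_expanded polystyrene = L/(kA) = 0.023/(0.0362×1.96) = 0.3242 K/W
R_hardwood = L/(kA) = 0.02/(0.188×1.96) = 0.05428 K/W
R_outer film = 1/(h_o·A) = 1/(13.9×1.96) = 0.03671 K/W
R_total = 0.5182 K/W;  Q = ΔT/R_total = 43/0.5182 = 82.98 W
T_interface = T_inner − Q·ΣR(inner→interface) = 22 − 83×0.4272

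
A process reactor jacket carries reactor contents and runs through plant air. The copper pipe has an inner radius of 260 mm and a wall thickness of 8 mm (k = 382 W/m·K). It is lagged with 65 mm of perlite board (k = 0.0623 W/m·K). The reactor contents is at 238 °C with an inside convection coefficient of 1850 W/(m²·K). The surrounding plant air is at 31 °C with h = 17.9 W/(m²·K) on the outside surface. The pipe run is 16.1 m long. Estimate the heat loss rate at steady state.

Q ≈ 5730 W

Treating each annulus and film as a series resistance:
R_inner film = 1/(h_i·2πr₁L) = 1/(1850×2π×0.26×16.1) = 2.055×10^-5 K/W
R_copper pipe wall = ln(268/260)/(2π×382×16.1) = 7.842×10^-7 K/W
R_perlite board = ln(333/268)/(2π×0.0623×16.1) = 0.03446 K/W
R_outer film = 1/(h_o·2πr_oL) = 1/(17.9×2π×0.333×16.1) = 0.001658 K/W
R_total = 0.03614 K/W
Q = ΔT/R_total = 207/0.03614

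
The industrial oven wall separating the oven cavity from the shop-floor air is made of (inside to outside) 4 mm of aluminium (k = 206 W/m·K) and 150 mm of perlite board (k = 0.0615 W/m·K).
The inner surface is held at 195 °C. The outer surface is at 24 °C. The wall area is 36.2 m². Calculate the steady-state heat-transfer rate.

Q ≈ 2540 W

Treating each layer as a thermal resistance in series:
R_aluminium = L/(kA) = 0.004/(206×36.2) = 5.364×10^-7 K/W
R_perlite board = L/(kA) = 0.15/(0.0615×36.2) = 0.06738 K/W
R_total = 0.06738 K/W
Q = ΔT / R_total = 171 / 0.06738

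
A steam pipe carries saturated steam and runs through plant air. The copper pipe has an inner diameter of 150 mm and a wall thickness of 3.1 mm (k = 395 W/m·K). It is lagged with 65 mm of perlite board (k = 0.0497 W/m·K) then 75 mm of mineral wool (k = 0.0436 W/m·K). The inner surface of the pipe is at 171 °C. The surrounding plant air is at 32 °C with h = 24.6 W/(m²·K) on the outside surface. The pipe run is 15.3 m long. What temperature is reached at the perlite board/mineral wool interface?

Treating each annulus and film as a series resistance:
R_copper pipe wall = ln(78.1/75)/(2π×395×15.3) = 1.067×10^-6 K/W
R_perlite board = ln(143.1/78.1)/(2π×0.0497×15.3) = 0.1267 K/W
R_mineral wool = ln(218.1/143.1)/(2π×0.0436×15.3) = 0.1005 K/W
R_outer film = 1/(h_o·2πr_oL) = 1/(24.6×2π×0.2181×15.3) = 0.001939 K/W
R_total = 0.2292 K/W
Q = ΔT/R_total = 139/0.2292
Q = 606 W
T_interface = T_inner − Q·ΣR(inner→interface) = 171 − 606×0.1267

T ≈ 94.1 °C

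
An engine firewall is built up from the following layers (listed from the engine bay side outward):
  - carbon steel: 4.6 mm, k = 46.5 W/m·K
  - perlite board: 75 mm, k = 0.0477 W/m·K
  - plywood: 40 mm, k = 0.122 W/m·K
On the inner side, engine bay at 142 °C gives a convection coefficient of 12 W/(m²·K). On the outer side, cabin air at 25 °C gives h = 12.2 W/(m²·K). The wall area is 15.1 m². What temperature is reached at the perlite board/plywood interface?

Series thermal resistances:
R_inner film = 1/(h_i·A) = 1/(12×15.1) = 0.005519 K/W
R_carbon steel = L/(kA) = 0.0046/(46.5×15.1) = 6.551×10^-6 K/W
R_perlite board = L/(kA) = 0.075/(0.0477×15.1) = 0.1041 K/W
R_plywood = L/(kA) = 0.04/(0.122×15.1) = 0.02171 K/W
R_outer film = 1/(h_o·A) = 1/(12.2×15.1) = 0.005428 K/W
R_total = 0.1368 K/W;  Q = ΔT/R_total = 117/0.1368 = 855.3 W
T_interface = T_inner − Q·ΣR(inner→interface) = 142 − 855×0.1097

T ≈ 48.2 °C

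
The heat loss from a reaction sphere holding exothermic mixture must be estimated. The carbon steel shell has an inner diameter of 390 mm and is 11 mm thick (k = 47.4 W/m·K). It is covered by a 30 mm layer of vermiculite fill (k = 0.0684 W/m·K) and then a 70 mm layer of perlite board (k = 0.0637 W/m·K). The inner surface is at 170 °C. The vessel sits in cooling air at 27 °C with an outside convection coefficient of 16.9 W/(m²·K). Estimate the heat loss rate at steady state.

For a spherical shell R = (1/r₁ − 1/r₂)/(4πk); film R = 1/(h·4πr²). In series:
R_carbon steel shell = (1/0.195 − 1/0.206)/(4π×47.4) = 4.597×10^-4 K/W
R_vermiculite fill = (1/0.206 − 1/0.236)/(4π×0.0684) = 0.7179 K/W
R_perlite board = (1/0.236 − 1/0.306)/(4π×0.0637) = 1.211 K/W
R_outer film = 1/(h·4πr_o²) = 1/(16.9×4π×0.306²) = 0.05029 K/W
R_total = 1.98 K/W
Q = ΔT/R_total = 143/1.98

Q ≈ 72.2 W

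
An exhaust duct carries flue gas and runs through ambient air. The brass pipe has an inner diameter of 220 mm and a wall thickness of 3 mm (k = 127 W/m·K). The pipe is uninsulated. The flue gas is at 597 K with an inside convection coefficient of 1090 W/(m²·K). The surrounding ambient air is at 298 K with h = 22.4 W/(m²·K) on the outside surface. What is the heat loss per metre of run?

q′ ≈ 4650 W/m

Per-layer cylindrical resistances, series-summed:
R_inner film = 1/(h_i·2πr₁L) = 1/(1090×2π×0.11×1) = 0.001327 K/W
R_brass pipe wall = ln(113/110)/(2π×127×1) = 3.372×10^-5 K/W
R_outer film = 1/(h_o·2πr_oL) = 1/(22.4×2π×0.113×1) = 0.06288 K/W
R_total = 0.06424 K/W
Q = ΔT/R_total = 299/0.06424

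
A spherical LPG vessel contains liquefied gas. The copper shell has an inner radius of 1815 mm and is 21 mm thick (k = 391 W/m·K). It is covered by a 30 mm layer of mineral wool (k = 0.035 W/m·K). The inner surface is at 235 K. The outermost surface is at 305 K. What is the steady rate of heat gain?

Q ≈ 3520 W

For a spherical shell R = (1/r₁ − 1/r₂)/(4πk); film R = 1/(h·4πr²). In series:
R_copper shell = (1/1.815 − 1/1.836)/(4π×391) = 1.283×10^-6 K/W
R_mineral wool = (1/1.836 − 1/1.866)/(4π×0.035) = 0.01991 K/W
R_total = 0.01991 K/W
Q = ΔT/R_total = 70/0.01991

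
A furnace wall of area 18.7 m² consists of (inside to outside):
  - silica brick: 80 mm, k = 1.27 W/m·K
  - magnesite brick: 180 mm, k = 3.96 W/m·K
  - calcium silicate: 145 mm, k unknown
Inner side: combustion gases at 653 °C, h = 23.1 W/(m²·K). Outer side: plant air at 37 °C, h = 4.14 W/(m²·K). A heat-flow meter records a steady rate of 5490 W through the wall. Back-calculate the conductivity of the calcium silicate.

Model the wall as resistances in series:
R_inner film = 1/(h_i·A) = 1/(23.1×18.7) = 0.002315 K/W
R_silica brick = L/(kA) = 0.08/(1.27×18.7) = 0.003369 K/W
R_magnesite brick = L/(kA) = 0.18/(3.96×18.7) = 0.002431 K/W
R_outer film = 1/(h_o·A) = 1/(4.14×18.7) = 0.01292 K/W
Sum of known resistances R_other = 0.02103 K/W
Total R = ΔT/Q = 616/5490 = 0.1122 K/W
R_calcium silicate = R_total − R_other = 0.09117 K/W
k = L/(R·A) = 0.145/(0.09117×18.7)

k ≈ 0.085 W/(m·K)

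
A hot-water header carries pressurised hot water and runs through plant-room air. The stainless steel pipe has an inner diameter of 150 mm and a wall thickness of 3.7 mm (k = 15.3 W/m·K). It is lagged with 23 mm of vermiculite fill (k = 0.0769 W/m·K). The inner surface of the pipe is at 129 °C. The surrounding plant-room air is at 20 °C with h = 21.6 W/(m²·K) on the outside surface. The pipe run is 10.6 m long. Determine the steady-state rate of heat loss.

Q ≈ 1910 W

Per-layer cylindrical resistances, series-summed:
R_stainless steel pipe wall = ln(78.7/75)/(2π×15.3×10.6) = 4.726×10^-5 K/W
R_vermiculite fill = ln(101.7/78.7)/(2π×0.0769×10.6) = 0.05006 K/W
R_outer film = 1/(h_o·2πr_oL) = 1/(21.6×2π×0.1017×10.6) = 0.006835 K/W
R_total = 0.05694 K/W
Q = ΔT/R_total = 109/0.05694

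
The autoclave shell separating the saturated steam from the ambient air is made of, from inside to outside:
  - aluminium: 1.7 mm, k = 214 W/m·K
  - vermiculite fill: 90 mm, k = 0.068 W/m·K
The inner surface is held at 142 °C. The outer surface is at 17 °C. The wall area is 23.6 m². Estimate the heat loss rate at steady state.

Thermal resistances in series:
R_aluminium = L/(kA) = 0.0017/(214×23.6) = 3.366×10^-7 K/W
R_vermiculite fill = L/(kA) = 0.09/(0.068×23.6) = 0.05608 K/W
R_total = 0.05608 K/W
Q = ΔT / R_total = 125 / 0.05608

Q ≈ 2230 W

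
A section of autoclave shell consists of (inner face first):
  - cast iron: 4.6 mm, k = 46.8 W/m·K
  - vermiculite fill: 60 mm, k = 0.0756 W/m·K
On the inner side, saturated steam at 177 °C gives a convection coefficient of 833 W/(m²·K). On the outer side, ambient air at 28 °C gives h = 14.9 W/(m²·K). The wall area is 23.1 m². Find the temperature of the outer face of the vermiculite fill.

Series thermal resistances:
R_inner film = 1/(h_i·A) = 1/(833×23.1) = 5.197×10^-5 K/W
R_cast iron = L/(kA) = 0.0046/(46.8×23.1) = 4.255×10^-6 K/W
R_vermiculite fill = L/(kA) = 0.06/(0.0756×23.1) = 0.03436 K/W
R_outer film = 1/(h_o·A) = 1/(14.9×23.1) = 0.002905 K/W
R_total = 0.03732 K/W;  Q = ΔT/R_total = 149/0.03732 = 3993 W
T_interface = T_inner − Q·ΣR(inner→interface) = 177 − 3990×0.03441

T ≈ 39.6 °C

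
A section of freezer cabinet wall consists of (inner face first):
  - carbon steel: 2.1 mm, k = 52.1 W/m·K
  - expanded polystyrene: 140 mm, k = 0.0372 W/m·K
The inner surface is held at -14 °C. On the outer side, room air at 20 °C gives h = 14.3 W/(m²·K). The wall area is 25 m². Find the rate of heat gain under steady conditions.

Using the resistance-network approach (series):
R_carbon steel = L/(kA) = 0.0021/(52.1×25) = 1.612×10^-6 K/W
R_expanded polystyrene = L/(kA) = 0.14/(0.0372×25) = 0.1505 K/W
R_outer film = 1/(h_o·A) = 1/(14.3×25) = 0.002797 K/W
R_total = 0.1533 K/W
Q = ΔT / R_total = 34 / 0.1533

Q ≈ 222 W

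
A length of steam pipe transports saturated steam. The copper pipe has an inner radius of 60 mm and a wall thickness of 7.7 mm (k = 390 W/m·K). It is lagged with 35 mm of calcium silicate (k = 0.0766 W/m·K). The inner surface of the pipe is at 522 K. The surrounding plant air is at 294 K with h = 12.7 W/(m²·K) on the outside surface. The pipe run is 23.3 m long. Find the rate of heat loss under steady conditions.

Q ≈ 5380 W

Per-layer cylindrical resistances, series-summed:
R_copper pipe wall = ln(67.7/60)/(2π×390×23.3) = 2.115×10^-6 K/W
R_calcium silicate = ln(102.7/67.7)/(2π×0.0766×23.3) = 0.03716 K/W
R_outer film = 1/(h_o·2πr_oL) = 1/(12.7×2π×0.1027×23.3) = 0.005237 K/W
R_total = 0.0424 K/W
Q = ΔT/R_total = 228/0.0424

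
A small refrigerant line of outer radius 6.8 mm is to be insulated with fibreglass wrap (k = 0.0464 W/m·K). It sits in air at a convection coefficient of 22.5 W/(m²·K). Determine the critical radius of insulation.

r_cr ≈ 2.06 mm

For a cylinder r_cr = k/h = 0.0464/22.5
r_cr = 2.06 mm; since the bare radius (6.8 mm) is above r_cr, any added insulation will reduce heat loss.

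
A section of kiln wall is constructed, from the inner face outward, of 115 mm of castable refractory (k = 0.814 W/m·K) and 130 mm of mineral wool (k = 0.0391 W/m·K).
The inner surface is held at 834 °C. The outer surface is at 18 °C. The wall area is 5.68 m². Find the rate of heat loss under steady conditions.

Thermal resistances in series:
R_castable refractory = L/(kA) = 0.115/(0.814×5.68) = 0.02487 K/W
R_mineral wool = L/(kA) = 0.13/(0.0391×5.68) = 0.5854 K/W
R_total = 0.6102 K/W
Q = ΔT / R_total = 816 / 0.6102

Q ≈ 1340 W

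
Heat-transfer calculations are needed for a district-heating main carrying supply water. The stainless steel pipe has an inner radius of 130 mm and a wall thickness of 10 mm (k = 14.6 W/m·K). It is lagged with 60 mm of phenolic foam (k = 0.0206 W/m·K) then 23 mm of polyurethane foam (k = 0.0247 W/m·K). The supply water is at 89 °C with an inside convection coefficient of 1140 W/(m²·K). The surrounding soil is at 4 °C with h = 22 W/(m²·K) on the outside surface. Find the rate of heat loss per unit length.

Treating each annulus and film as a series resistance:
R_inner film = 1/(h_i·2πr₁L) = 1/(1140×2π×0.13×1) = 0.001074 K/W
R_stainless steel pipe wall = ln(140/130)/(2π×14.6×1) = 8.079×10^-4 K/W
R_phenolic foam = ln(200/140)/(2π×0.0206×1) = 2.756 K/W
R_polyurethane foam = ln(223/200)/(2π×0.0247×1) = 0.7014 K/W
R_outer film = 1/(h_o·2πr_oL) = 1/(22×2π×0.223×1) = 0.03244 K/W
R_total = 3.491 K/W
Q = ΔT/R_total = 85/3.491

q′ ≈ 24.3 W/m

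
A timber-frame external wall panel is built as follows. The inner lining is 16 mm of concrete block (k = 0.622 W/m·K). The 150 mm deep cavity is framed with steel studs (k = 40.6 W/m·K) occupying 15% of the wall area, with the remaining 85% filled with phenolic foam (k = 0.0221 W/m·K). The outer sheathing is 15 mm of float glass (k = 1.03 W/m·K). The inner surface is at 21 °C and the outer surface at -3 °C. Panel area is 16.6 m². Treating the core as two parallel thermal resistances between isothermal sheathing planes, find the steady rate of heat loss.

Sheathing layers in series; stud and cavity paths in parallel between them.
R_inner = 0.016/(0.622×16.6) = 0.00155 K/W
R_stud  = 0.15/(40.6×0.15×16.6) = 0.001484 K/W
R_cav   = 0.15/(0.0221×0.85×16.6) = 0.481 K/W
1/R_core = 1/R_stud + 1/R_cav → R_core = 0.001479 K/W
R_outer = 0.015/(1.03×16.6) = 8.773×10^-4 K/W
R_total = 0.003906 K/W
Q = ΔT/R_total = 24/0.003906

Q ≈ 6140 W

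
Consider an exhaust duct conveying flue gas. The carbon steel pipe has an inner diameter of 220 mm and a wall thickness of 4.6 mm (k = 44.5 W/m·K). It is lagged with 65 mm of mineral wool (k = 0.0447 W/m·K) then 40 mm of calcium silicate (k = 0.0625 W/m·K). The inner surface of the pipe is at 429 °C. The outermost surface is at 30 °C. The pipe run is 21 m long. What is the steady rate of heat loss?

Q ≈ 3970 W

Radial resistances (cylindrical: R_cond = ln(r_o/r_i)/(2πkL), R_conv = 1/(h·2πrL)):
R_carbon steel pipe wall = ln(114.6/110)/(2π×44.5×21) = 6.977×10^-6 K/W
R_mineral wool = ln(179.6/114.6)/(2π×0.0447×21) = 0.07618 K/W
R_calcium silicate = ln(219.6/179.6)/(2π×0.0625×21) = 0.02438 K/W
R_total = 0.1006 K/W
Q = ΔT/R_total = 399/0.1006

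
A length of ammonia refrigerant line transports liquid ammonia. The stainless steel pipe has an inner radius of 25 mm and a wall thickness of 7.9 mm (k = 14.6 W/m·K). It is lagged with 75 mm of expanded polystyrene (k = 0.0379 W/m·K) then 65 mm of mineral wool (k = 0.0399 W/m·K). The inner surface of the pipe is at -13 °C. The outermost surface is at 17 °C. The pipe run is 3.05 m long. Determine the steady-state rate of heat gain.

Per-layer cylindrical resistances, series-summed:
R_stainless steel pipe wall = ln(32.9/25)/(2π×14.6×3.05) = 9.814×10^-4 K/W
R_expanded polystyrene = ln(107.9/32.9)/(2π×0.0379×3.05) = 1.635 K/W
R_mineral wool = ln(172.9/107.9)/(2π×0.0399×3.05) = 0.6166 K/W
R_total = 2.253 K/W
Q = ΔT/R_total = 30/2.253

Q ≈ 13.3 W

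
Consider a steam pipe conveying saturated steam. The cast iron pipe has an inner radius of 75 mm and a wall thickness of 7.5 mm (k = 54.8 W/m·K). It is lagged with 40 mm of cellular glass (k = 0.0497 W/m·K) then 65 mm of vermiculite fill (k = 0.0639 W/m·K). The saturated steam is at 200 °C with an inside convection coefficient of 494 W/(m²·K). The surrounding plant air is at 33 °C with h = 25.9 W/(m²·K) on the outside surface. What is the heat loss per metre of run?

q′ ≈ 70.7 W/m

Cylindrical conduction, so R = ln(r₂/r₁)/(2πkL) per layer, in series:
R_inner film = 1/(h_i·2πr₁L) = 1/(494×2π×0.075×1) = 0.004296 K/W
R_cast iron pipe wall = ln(82.5/75)/(2π×54.8×1) = 2.768×10^-4 K/W
R_cellular glass = ln(122.5/82.5)/(2π×0.0497×1) = 1.266 K/W
R_vermiculite fill = ln(187.5/122.5)/(2π×0.0639×1) = 1.06 K/W
R_outer film = 1/(h_o·2πr_oL) = 1/(25.9×2π×0.1875×1) = 0.03277 K/W
R_total = 2.363 K/W
Q = ΔT/R_total = 167/2.363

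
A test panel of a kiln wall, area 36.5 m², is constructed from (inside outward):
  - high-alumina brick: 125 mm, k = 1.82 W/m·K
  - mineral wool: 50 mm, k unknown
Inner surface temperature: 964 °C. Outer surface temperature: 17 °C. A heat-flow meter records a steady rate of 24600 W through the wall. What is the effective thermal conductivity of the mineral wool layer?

k ≈ 0.0374 W/(m·K)

Using the resistance-network approach (series):
R_high-alumina brick = L/(kA) = 0.125/(1.82×36.5) = 0.001882 K/W
Sum of known resistances R_other = 0.001882 K/W
Total R = ΔT/Q = 947/24600 = 0.0385 K/W
R_mineral wool = R_total − R_other = 0.03661 K/W
k = L/(R·A) = 0.05/(0.03661×36.5)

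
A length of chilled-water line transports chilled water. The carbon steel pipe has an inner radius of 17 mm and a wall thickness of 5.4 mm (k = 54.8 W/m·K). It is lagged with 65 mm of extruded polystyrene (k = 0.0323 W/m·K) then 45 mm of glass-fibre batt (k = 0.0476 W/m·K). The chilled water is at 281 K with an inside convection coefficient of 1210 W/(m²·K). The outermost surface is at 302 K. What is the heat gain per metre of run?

q′ ≈ 2.59 W/m

Per-layer cylindrical resistances, series-summed:
R_inner film = 1/(h_i·2πr₁L) = 1/(1210×2π×0.017×1) = 0.007737 K/W
R_carbon steel pipe wall = ln(22.4/17)/(2π×54.8×1) = 8.011×10^-4 K/W
R_extruded polystyrene = ln(87.4/22.4)/(2π×0.0323×1) = 6.708 K/W
R_glass-fibre batt = ln(132.4/87.4)/(2π×0.0476×1) = 1.389 K/W
R_total = 8.106 K/W
Q = ΔT/R_total = 21/8.106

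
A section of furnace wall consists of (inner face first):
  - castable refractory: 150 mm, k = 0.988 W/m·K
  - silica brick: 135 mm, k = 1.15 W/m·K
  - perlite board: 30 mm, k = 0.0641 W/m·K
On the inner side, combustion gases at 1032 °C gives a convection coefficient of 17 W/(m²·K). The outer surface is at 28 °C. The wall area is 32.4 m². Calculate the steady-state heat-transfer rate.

Using the resistance-network approach (series):
R_inner film = 1/(h_i·A) = 1/(17×32.4) = 0.001816 K/W
R_castable refractory = L/(kA) = 0.15/(0.988×32.4) = 0.004686 K/W
R_silica brick = L/(kA) = 0.135/(1.15×32.4) = 0.003623 K/W
R_perlite board = L/(kA) = 0.03/(0.0641×32.4) = 0.01445 K/W
R_total = 0.02457 K/W
Q = ΔT / R_total = 1004 / 0.02457

Q ≈ 40900 W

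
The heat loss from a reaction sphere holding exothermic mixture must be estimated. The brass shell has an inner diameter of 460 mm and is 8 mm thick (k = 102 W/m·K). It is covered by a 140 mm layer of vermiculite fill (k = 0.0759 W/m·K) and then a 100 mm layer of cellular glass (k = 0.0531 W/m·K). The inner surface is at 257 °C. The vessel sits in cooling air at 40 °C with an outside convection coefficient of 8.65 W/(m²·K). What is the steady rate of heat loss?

Q ≈ 86.8 W

Each spherical layer contributes R = (1/r_i − 1/r_o)/(4πk):
R_brass shell = (1/0.23 − 1/0.238)/(4π×102) = 1.14×10^-4 K/W
R_vermiculite fill = (1/0.238 − 1/0.378)/(4π×0.0759) = 1.632 K/W
R_cellular glass = (1/0.378 − 1/0.478)/(4π×0.0531) = 0.8294 K/W
R_outer film = 1/(h·4πr_o²) = 1/(8.65×4π×0.478²) = 0.04026 K/W
R_total = 2.501 K/W
Q = ΔT/R_total = 217/2.501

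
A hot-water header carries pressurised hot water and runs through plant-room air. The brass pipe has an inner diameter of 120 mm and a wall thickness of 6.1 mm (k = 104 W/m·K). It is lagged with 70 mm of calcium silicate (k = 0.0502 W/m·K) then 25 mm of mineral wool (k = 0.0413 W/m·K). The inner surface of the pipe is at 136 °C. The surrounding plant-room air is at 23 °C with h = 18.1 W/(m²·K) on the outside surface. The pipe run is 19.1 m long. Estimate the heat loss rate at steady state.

Per-layer cylindrical resistances, series-summed:
R_brass pipe wall = ln(66.1/60)/(2π×104×19.1) = 7.758×10^-6 K/W
R_calcium silicate = ln(136.1/66.1)/(2π×0.0502×19.1) = 0.1199 K/W
R_mineral wool = ln(161.1/136.1)/(2π×0.0413×19.1) = 0.03402 K/W
R_outer film = 1/(h_o·2πr_oL) = 1/(18.1×2π×0.1611×19.1) = 0.002858 K/W
R_total = 0.1568 K/W
Q = ΔT/R_total = 113/0.1568

Q ≈ 721 W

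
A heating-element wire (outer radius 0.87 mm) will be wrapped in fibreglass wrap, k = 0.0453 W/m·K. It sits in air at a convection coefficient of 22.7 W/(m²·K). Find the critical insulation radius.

r_cr ≈ 2 mm

For a cylinder r_cr = k/h = 0.0453/22.7
r_cr = 2 mm; since the bare radius (0.87 mm) is below r_cr, adding a thin layer of insulation will *increase* heat loss.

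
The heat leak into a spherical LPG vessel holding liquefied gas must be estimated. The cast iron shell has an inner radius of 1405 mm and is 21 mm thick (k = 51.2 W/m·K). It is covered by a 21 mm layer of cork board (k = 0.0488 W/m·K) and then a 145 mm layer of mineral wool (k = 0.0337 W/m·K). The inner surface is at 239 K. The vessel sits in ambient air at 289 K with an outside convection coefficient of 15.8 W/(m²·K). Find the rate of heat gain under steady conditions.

Spherical conduction: R = (1/r_in − 1/r_out)/(4πk) per layer; series-sum.
R_cast iron shell = (1/1.405 − 1/1.426)/(4π×51.2) = 1.629×10^-5 K/W
R_cork board = (1/1.426 − 1/1.447)/(4π×0.0488) = 0.0166 K/W
R_mineral wool = (1/1.447 − 1/1.592)/(4π×0.0337) = 0.1486 K/W
R_outer film = 1/(h·4πr_o²) = 1/(15.8×4π×1.592²) = 0.001987 K/W
R_total = 0.1672 K/W
Q = ΔT/R_total = 50/0.1672

Q ≈ 299 W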